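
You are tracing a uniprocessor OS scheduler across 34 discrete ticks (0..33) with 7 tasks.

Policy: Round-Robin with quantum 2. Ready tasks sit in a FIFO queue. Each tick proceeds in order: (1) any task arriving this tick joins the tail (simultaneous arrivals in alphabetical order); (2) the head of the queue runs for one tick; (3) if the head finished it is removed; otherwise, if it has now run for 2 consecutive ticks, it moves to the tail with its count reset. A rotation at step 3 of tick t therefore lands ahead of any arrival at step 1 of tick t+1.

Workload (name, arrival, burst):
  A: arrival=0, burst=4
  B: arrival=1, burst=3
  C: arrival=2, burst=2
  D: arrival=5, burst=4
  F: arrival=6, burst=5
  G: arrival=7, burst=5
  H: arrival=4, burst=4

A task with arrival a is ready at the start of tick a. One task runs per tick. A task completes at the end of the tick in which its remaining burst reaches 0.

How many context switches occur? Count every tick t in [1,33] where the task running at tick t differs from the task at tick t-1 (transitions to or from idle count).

t=0: queue=[A] q_used=0 → run A
t=1: queue=[A,B] q_used=1 → run A
t=2: queue=[B,A,C] q_used=0 → run B
t=3: queue=[B,A,C] q_used=1 → run B
t=4: queue=[A,C,B,H] q_used=0 → run A
t=5: queue=[A,C,B,H,D] q_used=1 → run A
t=6: queue=[C,B,H,D,F] q_used=0 → run C
t=7: queue=[C,B,H,D,F,G] q_used=1 → run C
t=8: queue=[B,H,D,F,G] q_used=0 → run B
t=9: queue=[H,D,F,G] q_used=0 → run H
t=10: queue=[H,D,F,G] q_used=1 → run H
t=11: queue=[D,F,G,H] q_used=0 → run D
t=12: queue=[D,F,G,H] q_used=1 → run D
t=13: queue=[F,G,H,D] q_used=0 → run F
t=14: queue=[F,G,H,D] q_used=1 → run F
t=15: queue=[G,H,D,F] q_used=0 → run G
t=16: queue=[G,H,D,F] q_used=1 → run G
t=17: queue=[H,D,F,G] q_used=0 → run H
t=18: queue=[H,D,F,G] q_used=1 → run H
t=19: queue=[D,F,G] q_used=0 → run D
t=20: queue=[D,F,G] q_used=1 → run D
t=21: queue=[F,G] q_used=0 → run F
t=22: queue=[F,G] q_used=1 → run F
t=23: queue=[G,F] q_used=0 → run G
t=24: queue=[G,F] q_used=1 → run G
t=25: queue=[F,G] q_used=0 → run F
t=26: queue=[G] q_used=0 → run G
t=27: (idle)
t=28: (idle)
t=29: (idle)
t=30: (idle)
t=31: (idle)
t=32: (idle)
t=33: (idle)

context switches = 15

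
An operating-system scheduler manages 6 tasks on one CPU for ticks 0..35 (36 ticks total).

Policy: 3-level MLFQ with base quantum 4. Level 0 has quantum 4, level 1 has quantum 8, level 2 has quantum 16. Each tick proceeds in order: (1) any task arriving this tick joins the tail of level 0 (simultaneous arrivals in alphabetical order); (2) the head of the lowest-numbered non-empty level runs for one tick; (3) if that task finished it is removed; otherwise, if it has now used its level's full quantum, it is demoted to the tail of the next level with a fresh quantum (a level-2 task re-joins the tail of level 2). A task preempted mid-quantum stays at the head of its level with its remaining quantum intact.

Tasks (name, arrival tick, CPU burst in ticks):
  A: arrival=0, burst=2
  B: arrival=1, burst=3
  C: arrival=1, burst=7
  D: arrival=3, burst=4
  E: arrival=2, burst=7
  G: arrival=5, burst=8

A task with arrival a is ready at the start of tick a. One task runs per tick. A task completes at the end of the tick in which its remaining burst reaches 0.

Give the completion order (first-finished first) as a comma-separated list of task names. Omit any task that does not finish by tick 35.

t=0: L0/L1/L2 = A/-/- → run A
t=1: L0/L1/L2 = ABC/-/- → run A
t=2: L0/L1/L2 = BCE/-/- → run B
t=3: L0/L1/L2 = BCED/-/- → run B
t=4: L0/L1/L2 = BCED/-/- → run B
t=5: L0/L1/L2 = CEDG/-/- → run C
t=6: L0/L1/L2 = CEDG/-/- → run C
t=7: L0/L1/L2 = CEDG/-/- → run C
t=8: L0/L1/L2 = CEDG/-/- → run C
t=9: L0/L1/L2 = EDG/C/- → run E
t=10: L0/L1/L2 = EDG/C/- → run E
t=11: L0/L1/L2 = EDG/C/- → run E
t=12: L0/L1/L2 = EDG/C/- → run E
t=13: L0/L1/L2 = DG/CE/- → run D
t=14: L0/L1/L2 = DG/CE/- → run D
t=15: L0/L1/L2 = DG/CE/- → run D
t=16: L0/L1/L2 = DG/CE/- → run D
t=17: L0/L1/L2 = G/CE/- → run G
t=18: L0/L1/L2 = G/CE/- → run G
t=19: L0/L1/L2 = G/CE/- → run G
t=20: L0/L1/L2 = G/CE/- → run G
t=21: L0/L1/L2 = -/CEG/- → run C
t=22: L0/L1/L2 = -/CEG/- → run C
t=23: L0/L1/L2 = -/CEG/- → run C
t=24: L0/L1/L2 = -/EG/- → run E
t=25: L0/L1/L2 = -/EG/- → run E
t=26: L0/L1/L2 = -/EG/- → run E
t=27: L0/L1/L2 = -/G/- → run G
t=28: L0/L1/L2 = -/G/- → run G
t=29: L0/L1/L2 = -/G/- → run G
t=30: L0/L1/L2 = -/G/- → run G
t=31: (idle)
t=32: (idle)
t=33: (idle)
t=34: (idle)
t=35: (idle)

completion order = A, B, D, C, E, G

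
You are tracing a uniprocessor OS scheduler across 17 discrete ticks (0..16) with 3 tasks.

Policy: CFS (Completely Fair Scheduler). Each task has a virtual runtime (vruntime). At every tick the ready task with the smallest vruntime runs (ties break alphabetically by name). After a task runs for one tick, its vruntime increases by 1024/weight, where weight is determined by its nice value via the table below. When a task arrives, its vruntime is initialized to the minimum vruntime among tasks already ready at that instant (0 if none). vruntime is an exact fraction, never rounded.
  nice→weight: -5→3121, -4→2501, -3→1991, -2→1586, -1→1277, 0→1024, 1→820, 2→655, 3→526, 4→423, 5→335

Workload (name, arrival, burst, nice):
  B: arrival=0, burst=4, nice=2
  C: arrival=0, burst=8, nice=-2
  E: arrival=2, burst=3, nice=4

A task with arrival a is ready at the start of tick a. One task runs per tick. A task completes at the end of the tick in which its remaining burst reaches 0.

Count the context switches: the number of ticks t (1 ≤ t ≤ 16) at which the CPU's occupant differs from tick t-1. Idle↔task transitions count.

context switches = 11

t=0: vr[B=0 C=0] → run B
t=1: vr[B=1024/655 C=0] → run C
t=2: vr[B=1024/655 C=512/793 E=512/793] → run C
t=3: vr[B=1024/655 C=1024/793 E=512/793] → run E
t=4: vr[B=1024/655 C=1024/793 E=1028608/335439] → run C
t=5: vr[B=1024/655 C=1536/793 E=1028608/335439] → run B
t=6: vr[B=2048/655 C=1536/793 E=1028608/335439] → run C
t=7: vr[B=2048/655 C=2048/793 E=1028608/335439] → run C
t=8: vr[B=2048/655 C=2560/793 E=1028608/335439] → run E
t=9: vr[B=2048/655 C=2560/793 E=1840640/335439] → run B
t=10: vr[B=3072/655 C=2560/793 E=1840640/335439] → run C
t=11: vr[B=3072/655 C=3072/793 E=1840640/335439] → run C
t=12: vr[B=3072/655 C=3584/793 E=1840640/335439] → run C
t=13: vr[B=3072/655 E=1840640/335439] → run B
t=14: vr[E=1840640/335439] → run E
t=15: (idle)
t=16: (idle)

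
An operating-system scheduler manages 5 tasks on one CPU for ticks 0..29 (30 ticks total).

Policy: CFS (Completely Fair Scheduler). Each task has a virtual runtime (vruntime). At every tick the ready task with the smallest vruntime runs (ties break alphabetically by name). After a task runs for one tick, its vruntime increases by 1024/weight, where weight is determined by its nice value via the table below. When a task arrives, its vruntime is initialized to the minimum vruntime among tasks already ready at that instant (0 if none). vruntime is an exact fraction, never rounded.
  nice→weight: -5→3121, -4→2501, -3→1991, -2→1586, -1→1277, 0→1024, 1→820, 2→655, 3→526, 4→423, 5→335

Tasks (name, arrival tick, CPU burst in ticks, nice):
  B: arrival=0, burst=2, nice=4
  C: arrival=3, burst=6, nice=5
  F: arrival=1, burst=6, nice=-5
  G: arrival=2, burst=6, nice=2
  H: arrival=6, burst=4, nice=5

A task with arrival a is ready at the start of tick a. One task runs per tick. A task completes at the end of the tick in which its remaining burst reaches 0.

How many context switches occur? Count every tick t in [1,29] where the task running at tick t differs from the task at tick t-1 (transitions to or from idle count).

context switches = 20

t=0: vr[B=0] → run B
t=1: vr[B=1024/423 F=1024/423] → run B
t=2: vr[F=1024/423 G=1024/423] → run F
t=3: vr[C=1024/423 F=3629056/1320183 G=1024/423] → run C
t=4: vr[C=776192/141705 F=3629056/1320183 G=1024/423] → run G
t=5: vr[C=776192/141705 F=3629056/1320183 G=1103872/277065] → run F
t=6: vr[C=776192/141705 F=4062208/1320183 G=1103872/277065 H=4062208/1320183] → run F
t=7: vr[C=776192/141705 F=4495360/1320183 G=1103872/277065 H=4062208/1320183] → run H
t=8: vr[C=776192/141705 F=4495360/1320183 G=1103872/277065 H=2712707072/442261305] → run F
t=9: vr[C=776192/141705 F=4928512/1320183 G=1103872/277065 H=2712707072/442261305] → run F
t=10: vr[C=776192/141705 F=5361664/1320183 G=1103872/277065 H=2712707072/442261305] → run G
t=11: vr[C=776192/141705 F=5361664/1320183 G=1537024/277065 H=2712707072/442261305] → run F
t=12: vr[C=776192/141705 G=1537024/277065 H=2712707072/442261305] → run C
t=13: vr[C=1209344/141705 G=1537024/277065 H=2712707072/442261305] → run G
t=14: vr[C=1209344/141705 G=1970176/277065 H=2712707072/442261305] → run H
t=15: vr[C=1209344/141705 G=1970176/277065 H=4064574464/442261305] → run G
t=16: vr[C=1209344/141705 G=2403328/277065 H=4064574464/442261305] → run C
t=17: vr[C=1642496/141705 G=2403328/277065 H=4064574464/442261305] → run G
t=18: vr[C=1642496/141705 G=567296/55413 H=4064574464/442261305] → run H
t=19: vr[C=1642496/141705 G=567296/55413 H=5416441856/442261305] → run G
t=20: vr[C=1642496/141705 H=5416441856/442261305] → run C
t=21: vr[C=2075648/141705 H=5416441856/442261305] → run H
t=22: vr[C=2075648/141705] → run C
t=23: vr[C=501760/28341] → run C
t=24: (idle)
t=25: (idle)
t=26: (idle)
t=27: (idle)
t=28: (idle)
t=29: (idle)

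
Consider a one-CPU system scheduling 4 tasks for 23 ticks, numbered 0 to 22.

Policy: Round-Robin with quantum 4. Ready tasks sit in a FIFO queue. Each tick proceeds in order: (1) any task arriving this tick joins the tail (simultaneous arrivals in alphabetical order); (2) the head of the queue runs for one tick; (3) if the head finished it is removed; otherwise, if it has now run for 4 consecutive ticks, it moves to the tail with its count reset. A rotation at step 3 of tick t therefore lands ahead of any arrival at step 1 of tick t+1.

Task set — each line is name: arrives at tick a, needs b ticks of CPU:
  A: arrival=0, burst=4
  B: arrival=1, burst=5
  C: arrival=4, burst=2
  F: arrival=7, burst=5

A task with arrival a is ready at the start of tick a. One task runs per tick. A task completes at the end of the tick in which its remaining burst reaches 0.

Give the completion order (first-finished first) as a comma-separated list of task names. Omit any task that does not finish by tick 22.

t=0: queue=[A] q_used=0 → run A
t=1: queue=[A,B] q_used=1 → run A
t=2: queue=[A,B] q_used=2 → run A
t=3: queue=[A,B] q_used=3 → run A
t=4: queue=[B,C] q_used=0 → run B
t=5: queue=[B,C] q_used=1 → run B
t=6: queue=[B,C] q_used=2 → run B
t=7: queue=[B,C,F] q_used=3 → run B
t=8: queue=[C,F,B] q_used=0 → run C
t=9: queue=[C,F,B] q_used=1 → run C
t=10: queue=[F,B] q_used=0 → run F
t=11: queue=[F,B] q_used=1 → run F
t=12: queue=[F,B] q_used=2 → run F
t=13: queue=[F,B] q_used=3 → run F
t=14: queue=[B,F] q_used=0 → run B
t=15: queue=[F] q_used=0 → run F
t=16: (idle)
t=17: (idle)
t=18: (idle)
t=19: (idle)
t=20: (idle)
t=21: (idle)
t=22: (idle)

completion order = A, C, B, F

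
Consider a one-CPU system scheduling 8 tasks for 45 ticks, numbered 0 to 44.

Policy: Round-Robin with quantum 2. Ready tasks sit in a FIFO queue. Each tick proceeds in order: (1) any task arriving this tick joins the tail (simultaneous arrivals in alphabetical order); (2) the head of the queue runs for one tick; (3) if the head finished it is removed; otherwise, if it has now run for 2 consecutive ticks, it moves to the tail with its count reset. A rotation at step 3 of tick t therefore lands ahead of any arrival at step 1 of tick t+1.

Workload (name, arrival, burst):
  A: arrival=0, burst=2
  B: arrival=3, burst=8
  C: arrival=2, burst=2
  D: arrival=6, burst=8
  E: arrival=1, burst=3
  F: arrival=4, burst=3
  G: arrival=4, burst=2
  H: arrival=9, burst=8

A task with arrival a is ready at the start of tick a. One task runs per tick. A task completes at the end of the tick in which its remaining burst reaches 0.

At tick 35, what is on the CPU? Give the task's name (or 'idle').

running at tick 35 = H

t=0: queue=[A] q_used=0 → run A
t=1: queue=[A,E] q_used=1 → run A
t=2: queue=[E,C] q_used=0 → run E
t=3: queue=[E,C,B] q_used=1 → run E
t=4: queue=[C,B,E,F,G] q_used=0 → run C
t=5: queue=[C,B,E,F,G] q_used=1 → run C
t=6: queue=[B,E,F,G,D] q_used=0 → run B
t=7: queue=[B,E,F,G,D] q_used=1 → run B
t=8: queue=[E,F,G,D,B] q_used=0 → run E
t=9: queue=[F,G,D,B,H] q_used=0 → run F
t=10: queue=[F,G,D,B,H] q_used=1 → run F
t=11: queue=[G,D,B,H,F] q_used=0 → run G
t=12: queue=[G,D,B,H,F] q_used=1 → run G
t=13: queue=[D,B,H,F] q_used=0 → run D
t=14: queue=[D,B,H,F] q_used=1 → run D
t=15: queue=[B,H,F,D] q_used=0 → run B
t=16: queue=[B,H,F,D] q_used=1 → run B
t=17: queue=[H,F,D,B] q_used=0 → run H
t=18: queue=[H,F,D,B] q_used=1 → run H
t=19: queue=[F,D,B,H] q_used=0 → run F
t=20: queue=[D,B,H] q_used=0 → run D
t=21: queue=[D,B,H] q_used=1 → run D
t=22: queue=[B,H,D] q_used=0 → run B
t=23: queue=[B,H,D] q_used=1 → run B
t=24: queue=[H,D,B] q_used=0 → run H
t=25: queue=[H,D,B] q_used=1 → run H
t=26: queue=[D,B,H] q_used=0 → run D
t=27: queue=[D,B,H] q_used=1 → run D
t=28: queue=[B,H,D] q_used=0 → run B
t=29: queue=[B,H,D] q_used=1 → run B
t=30: queue=[H,D] q_used=0 → run H
t=31: queue=[H,D] q_used=1 → run H
t=32: queue=[D,H] q_used=0 → run D
t=33: queue=[D,H] q_used=1 → run D
t=34: queue=[H] q_used=0 → run H
t=35: queue=[H] q_used=1 → run H
t=36: (idle)
t=37: (idle)
t=38: (idle)
t=39: (idle)
t=40: (idle)
t=41: (idle)
t=42: (idle)
t=43: (idle)
t=44: (idle)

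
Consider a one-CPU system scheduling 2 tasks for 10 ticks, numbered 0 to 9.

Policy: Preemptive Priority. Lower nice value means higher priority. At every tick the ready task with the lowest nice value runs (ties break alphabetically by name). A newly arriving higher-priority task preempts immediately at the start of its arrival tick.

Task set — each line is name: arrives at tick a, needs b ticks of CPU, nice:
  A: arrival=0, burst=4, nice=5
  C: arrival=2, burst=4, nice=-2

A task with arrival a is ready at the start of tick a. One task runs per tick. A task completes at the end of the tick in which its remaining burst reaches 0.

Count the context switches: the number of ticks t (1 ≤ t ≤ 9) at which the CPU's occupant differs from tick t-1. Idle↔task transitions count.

context switches = 3

t=0: ready={A} → run A
t=1: ready={A} → run A
t=2: ready={A,C} → run C
t=3: ready={A,C} → run C
t=4: ready={A,C} → run C
t=5: ready={A,C} → run C
t=6: ready={A} → run A
t=7: ready={A} → run A
t=8: (idle)
t=9: (idle)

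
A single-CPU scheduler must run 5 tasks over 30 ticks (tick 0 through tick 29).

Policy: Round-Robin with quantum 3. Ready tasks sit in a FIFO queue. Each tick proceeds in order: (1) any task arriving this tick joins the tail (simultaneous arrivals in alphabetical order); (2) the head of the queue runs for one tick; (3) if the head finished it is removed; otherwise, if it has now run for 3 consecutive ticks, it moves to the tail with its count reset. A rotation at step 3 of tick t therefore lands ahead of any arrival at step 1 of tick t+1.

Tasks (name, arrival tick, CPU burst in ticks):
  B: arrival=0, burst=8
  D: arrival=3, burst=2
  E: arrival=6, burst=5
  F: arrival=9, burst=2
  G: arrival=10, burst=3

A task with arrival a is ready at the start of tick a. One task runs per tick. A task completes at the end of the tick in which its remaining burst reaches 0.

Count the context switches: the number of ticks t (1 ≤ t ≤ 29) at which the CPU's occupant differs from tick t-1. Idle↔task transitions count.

context switches = 7

t=0: queue=[B] q_used=0 → run B
t=1: queue=[B] q_used=1 → run B
t=2: queue=[B] q_used=2 → run B
t=3: queue=[B,D] q_used=0 → run B
t=4: queue=[B,D] q_used=1 → run B
t=5: queue=[B,D] q_used=2 → run B
t=6: queue=[D,B,E] q_used=0 → run D
t=7: queue=[D,B,E] q_used=1 → run D
t=8: queue=[B,E] q_used=0 → run B
t=9: queue=[B,E,F] q_used=1 → run B
t=10: queue=[E,F,G] q_used=0 → run E
t=11: queue=[E,F,G] q_used=1 → run E
t=12: queue=[E,F,G] q_used=2 → run E
t=13: queue=[F,G,E] q_used=0 → run F
t=14: queue=[F,G,E] q_used=1 → run F
t=15: queue=[G,E] q_used=0 → run G
t=16: queue=[G,E] q_used=1 → run G
t=17: queue=[G,E] q_used=2 → run G
t=18: queue=[E] q_used=0 → run E
t=19: queue=[E] q_used=1 → run E
t=20: (idle)
t=21: (idle)
t=22: (idle)
t=23: (idle)
t=24: (idle)
t=25: (idle)
t=26: (idle)
t=27: (idle)
t=28: (idle)
t=29: (idle)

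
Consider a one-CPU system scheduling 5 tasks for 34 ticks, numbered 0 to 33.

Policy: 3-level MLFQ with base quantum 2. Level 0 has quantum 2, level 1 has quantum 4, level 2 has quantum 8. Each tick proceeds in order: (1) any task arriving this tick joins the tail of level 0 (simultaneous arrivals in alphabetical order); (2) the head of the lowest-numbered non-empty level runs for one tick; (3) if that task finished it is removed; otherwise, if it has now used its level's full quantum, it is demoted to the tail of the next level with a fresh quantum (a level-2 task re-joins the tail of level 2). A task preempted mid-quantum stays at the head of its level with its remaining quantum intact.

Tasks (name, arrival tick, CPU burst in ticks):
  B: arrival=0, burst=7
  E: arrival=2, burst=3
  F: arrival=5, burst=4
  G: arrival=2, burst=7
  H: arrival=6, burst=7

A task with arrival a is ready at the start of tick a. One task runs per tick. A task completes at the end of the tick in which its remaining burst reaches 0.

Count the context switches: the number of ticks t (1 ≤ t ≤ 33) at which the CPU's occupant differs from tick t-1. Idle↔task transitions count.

t=0: L0/L1/L2 = B/-/- → run B
t=1: L0/L1/L2 = B/-/- → run B
t=2: L0/L1/L2 = EG/B/- → run E
t=3: L0/L1/L2 = EG/B/- → run E
t=4: L0/L1/L2 = G/BE/- → run G
t=5: L0/L1/L2 = GF/BE/- → run G
t=6: L0/L1/L2 = FH/BEG/- → run F
t=7: L0/L1/L2 = FH/BEG/- → run F
t=8: L0/L1/L2 = H/BEGF/- → run H
t=9: L0/L1/L2 = H/BEGF/- → run H
t=10: L0/L1/L2 = -/BEGFH/- → run B
t=11: L0/L1/L2 = -/BEGFH/- → run B
t=12: L0/L1/L2 = -/BEGFH/- → run B
t=13: L0/L1/L2 = -/BEGFH/- → run B
t=14: L0/L1/L2 = -/EGFH/B → run E
t=15: L0/L1/L2 = -/GFH/B → run G
t=16: L0/L1/L2 = -/GFH/B → run G
t=17: L0/L1/L2 = -/GFH/B → run G
t=18: L0/L1/L2 = -/GFH/B → run G
t=19: L0/L1/L2 = -/FH/BG → run F
t=20: L0/L1/L2 = -/FH/BG → run F
t=21: L0/L1/L2 = -/H/BG → run H
t=22: L0/L1/L2 = -/H/BG → run H
t=23: L0/L1/L2 = -/H/BG → run H
t=24: L0/L1/L2 = -/H/BG → run H
t=25: L0/L1/L2 = -/-/BGH → run B
t=26: L0/L1/L2 = -/-/GH → run G
t=27: L0/L1/L2 = -/-/H → run H
t=28: (idle)
t=29: (idle)
t=30: (idle)
t=31: (idle)
t=32: (idle)
t=33: (idle)

context switches = 13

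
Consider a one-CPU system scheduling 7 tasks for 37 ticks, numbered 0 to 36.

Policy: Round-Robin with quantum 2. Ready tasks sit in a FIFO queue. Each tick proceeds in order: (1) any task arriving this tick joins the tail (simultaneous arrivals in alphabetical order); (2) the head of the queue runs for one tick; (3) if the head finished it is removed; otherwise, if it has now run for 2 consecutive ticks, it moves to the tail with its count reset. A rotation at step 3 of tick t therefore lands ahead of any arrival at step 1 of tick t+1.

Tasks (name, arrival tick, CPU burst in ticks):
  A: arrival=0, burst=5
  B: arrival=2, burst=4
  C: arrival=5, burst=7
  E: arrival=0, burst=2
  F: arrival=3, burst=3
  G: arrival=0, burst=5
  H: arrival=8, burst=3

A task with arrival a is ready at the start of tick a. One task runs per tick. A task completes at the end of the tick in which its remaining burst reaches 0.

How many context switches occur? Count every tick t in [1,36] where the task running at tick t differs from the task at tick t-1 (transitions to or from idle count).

context switches = 16

t=0: queue=[A,E,G] q_used=0 → run A
t=1: queue=[A,E,G] q_used=1 → run A
t=2: queue=[E,G,A,B] q_used=0 → run E
t=3: queue=[E,G,A,B,F] q_used=1 → run E
t=4: queue=[G,A,B,F] q_used=0 → run G
t=5: queue=[G,A,B,F,C] q_used=1 → run G
t=6: queue=[A,B,F,C,G] q_used=0 → run A
t=7: queue=[A,B,F,C,G] q_used=1 → run A
t=8: queue=[B,F,C,G,A,H] q_used=0 → run B
t=9: queue=[B,F,C,G,A,H] q_used=1 → run B
t=10: queue=[F,C,G,A,H,B] q_used=0 → run F
t=11: queue=[F,C,G,A,H,B] q_used=1 → run F
t=12: queue=[C,G,A,H,B,F] q_used=0 → run C
t=13: queue=[C,G,A,H,B,F] q_used=1 → run C
t=14: queue=[G,A,H,B,F,C] q_used=0 → run G
t=15: queue=[G,A,H,B,F,C] q_used=1 → run G
t=16: queue=[A,H,B,F,C,G] q_used=0 → run A
t=17: queue=[H,B,F,C,G] q_used=0 → run H
t=18: queue=[H,B,F,C,G] q_used=1 → run H
t=19: queue=[B,F,C,G,H] q_used=0 → run B
t=20: queue=[B,F,C,G,H] q_used=1 → run B
t=21: queue=[F,C,G,H] q_used=0 → run F
t=22: queue=[C,G,H] q_used=0 → run C
t=23: queue=[C,G,H] q_used=1 → run C
t=24: queue=[G,H,C] q_used=0 → run G
t=25: queue=[H,C] q_used=0 → run H
t=26: queue=[C] q_used=0 → run C
t=27: queue=[C] q_used=1 → run C
t=28: queue=[C] q_used=0 → run C
t=29: (idle)
t=30: (idle)
t=31: (idle)
t=32: (idle)
t=33: (idle)
t=34: (idle)
t=35: (idle)
t=36: (idle)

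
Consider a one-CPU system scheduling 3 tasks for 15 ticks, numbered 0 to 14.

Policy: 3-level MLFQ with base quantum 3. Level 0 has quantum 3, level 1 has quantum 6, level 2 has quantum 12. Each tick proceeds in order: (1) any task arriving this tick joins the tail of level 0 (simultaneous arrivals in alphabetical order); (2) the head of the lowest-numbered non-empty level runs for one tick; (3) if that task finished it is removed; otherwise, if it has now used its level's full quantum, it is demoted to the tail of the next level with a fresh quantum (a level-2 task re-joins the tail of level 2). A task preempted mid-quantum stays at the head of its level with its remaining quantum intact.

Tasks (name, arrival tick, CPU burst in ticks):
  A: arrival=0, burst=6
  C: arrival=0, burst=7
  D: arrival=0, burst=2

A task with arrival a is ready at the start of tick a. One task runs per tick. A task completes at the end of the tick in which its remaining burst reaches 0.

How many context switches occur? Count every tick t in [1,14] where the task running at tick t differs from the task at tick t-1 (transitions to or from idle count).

t=0: L0/L1/L2 = ACD/-/- → run A
t=1: L0/L1/L2 = ACD/-/- → run A
t=2: L0/L1/L2 = ACD/-/- → run A
t=3: L0/L1/L2 = CD/A/- → run C
t=4: L0/L1/L2 = CD/A/- → run C
t=5: L0/L1/L2 = CD/A/- → run C
t=6: L0/L1/L2 = D/AC/- → run D
t=7: L0/L1/L2 = D/AC/- → run D
t=8: L0/L1/L2 = -/AC/- → run A
t=9: L0/L1/L2 = -/AC/- → run A
t=10: L0/L1/L2 = -/AC/- → run A
t=11: L0/L1/L2 = -/C/- → run C
t=12: L0/L1/L2 = -/C/- → run C
t=13: L0/L1/L2 = -/C/- → run C
t=14: L0/L1/L2 = -/C/- → run C

context switches = 4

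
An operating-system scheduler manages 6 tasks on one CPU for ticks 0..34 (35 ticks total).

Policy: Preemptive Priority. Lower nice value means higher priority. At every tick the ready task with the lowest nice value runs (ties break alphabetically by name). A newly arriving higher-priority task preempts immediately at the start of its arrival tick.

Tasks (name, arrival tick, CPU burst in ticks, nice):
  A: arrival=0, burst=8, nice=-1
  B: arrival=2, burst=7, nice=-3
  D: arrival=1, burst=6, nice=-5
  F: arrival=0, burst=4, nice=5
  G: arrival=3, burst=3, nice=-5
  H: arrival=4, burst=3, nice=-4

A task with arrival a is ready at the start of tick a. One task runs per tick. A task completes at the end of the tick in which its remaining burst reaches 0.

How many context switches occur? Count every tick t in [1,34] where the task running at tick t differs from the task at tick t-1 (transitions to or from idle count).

context switches = 7

t=0: ready={A,F} → run A
t=1: ready={A,D,F} → run D
t=2: ready={A,B,D,F} → run D
t=3: ready={A,B,D,F,G} → run D
t=4: ready={A,B,D,F,G,H} → run D
t=5: ready={A,B,D,F,G,H} → run D
t=6: ready={A,B,D,F,G,H} → run D
t=7: ready={A,B,F,G,H} → run G
t=8: ready={A,B,F,G,H} → run G
t=9: ready={A,B,F,G,H} → run G
t=10: ready={A,B,F,H} → run H
t=11: ready={A,B,F,H} → run H
t=12: ready={A,B,F,H} → run H
t=13: ready={A,B,F} → run B
t=14: ready={A,B,F} → run B
t=15: ready={A,B,F} → run B
t=16: ready={A,B,F} → run B
t=17: ready={A,B,F} → run B
t=18: ready={A,B,F} → run B
t=19: ready={A,B,F} → run B
t=20: ready={A,F} → run A
t=21: ready={A,F} → run A
t=22: ready={A,F} → run A
t=23: ready={A,F} → run A
t=24: ready={A,F} → run A
t=25: ready={A,F} → run A
t=26: ready={A,F} → run A
t=27: ready={F} → run F
t=28: ready={F} → run F
t=29: ready={F} → run F
t=30: ready={F} → run F
t=31: (idle)
t=32: (idle)
t=33: (idle)
t=34: (idle)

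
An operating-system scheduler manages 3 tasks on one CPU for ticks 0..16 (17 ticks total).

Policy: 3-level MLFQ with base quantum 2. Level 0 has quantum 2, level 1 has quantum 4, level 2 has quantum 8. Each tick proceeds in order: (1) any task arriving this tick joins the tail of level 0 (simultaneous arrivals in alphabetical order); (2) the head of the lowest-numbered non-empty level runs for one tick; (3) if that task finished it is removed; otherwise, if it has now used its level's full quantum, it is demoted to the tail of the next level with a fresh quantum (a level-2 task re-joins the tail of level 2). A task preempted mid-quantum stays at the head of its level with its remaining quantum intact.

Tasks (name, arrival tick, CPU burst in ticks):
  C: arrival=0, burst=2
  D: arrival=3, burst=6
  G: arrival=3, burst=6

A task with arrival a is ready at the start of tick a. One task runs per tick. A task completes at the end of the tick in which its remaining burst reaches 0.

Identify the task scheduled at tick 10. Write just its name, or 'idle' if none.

t=0: L0/L1/L2 = C/-/- → run C
t=1: L0/L1/L2 = C/-/- → run C
t=2: (idle)
t=3: L0/L1/L2 = DG/-/- → run D
t=4: L0/L1/L2 = DG/-/- → run D
t=5: L0/L1/L2 = G/D/- → run G
t=6: L0/L1/L2 = G/D/- → run G
t=7: L0/L1/L2 = -/DG/- → run D
t=8: L0/L1/L2 = -/DG/- → run D
t=9: L0/L1/L2 = -/DG/- → run D
t=10: L0/L1/L2 = -/DG/- → run D
t=11: L0/L1/L2 = -/G/- → run G
t=12: L0/L1/L2 = -/G/- → run G
t=13: L0/L1/L2 = -/G/- → run G
t=14: L0/L1/L2 = -/G/- → run G
t=15: (idle)
t=16: (idle)

running at tick 10 = D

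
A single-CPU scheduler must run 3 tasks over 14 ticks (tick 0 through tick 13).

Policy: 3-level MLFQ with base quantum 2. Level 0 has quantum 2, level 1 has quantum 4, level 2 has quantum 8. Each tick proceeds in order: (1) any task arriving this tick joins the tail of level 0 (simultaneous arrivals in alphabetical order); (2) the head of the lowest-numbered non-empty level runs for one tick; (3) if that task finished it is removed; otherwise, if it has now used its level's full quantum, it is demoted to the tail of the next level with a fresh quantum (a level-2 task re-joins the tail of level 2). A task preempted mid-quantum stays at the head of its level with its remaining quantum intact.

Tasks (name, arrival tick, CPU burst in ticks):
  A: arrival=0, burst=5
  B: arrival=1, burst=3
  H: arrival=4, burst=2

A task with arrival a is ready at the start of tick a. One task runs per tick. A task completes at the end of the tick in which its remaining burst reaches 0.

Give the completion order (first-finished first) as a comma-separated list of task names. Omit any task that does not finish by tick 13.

t=0: L0/L1/L2 = A/-/- → run A
t=1: L0/L1/L2 = AB/-/- → run A
t=2: L0/L1/L2 = B/A/- → run B
t=3: L0/L1/L2 = B/A/- → run B
t=4: L0/L1/L2 = H/AB/- → run H
t=5: L0/L1/L2 = H/AB/- → run H
t=6: L0/L1/L2 = -/AB/- → run A
t=7: L0/L1/L2 = -/AB/- → run A
t=8: L0/L1/L2 = -/AB/- → run A
t=9: L0/L1/L2 = -/B/- → run B
t=10: (idle)
t=11: (idle)
t=12: (idle)
t=13: (idle)

completion order = H, A, B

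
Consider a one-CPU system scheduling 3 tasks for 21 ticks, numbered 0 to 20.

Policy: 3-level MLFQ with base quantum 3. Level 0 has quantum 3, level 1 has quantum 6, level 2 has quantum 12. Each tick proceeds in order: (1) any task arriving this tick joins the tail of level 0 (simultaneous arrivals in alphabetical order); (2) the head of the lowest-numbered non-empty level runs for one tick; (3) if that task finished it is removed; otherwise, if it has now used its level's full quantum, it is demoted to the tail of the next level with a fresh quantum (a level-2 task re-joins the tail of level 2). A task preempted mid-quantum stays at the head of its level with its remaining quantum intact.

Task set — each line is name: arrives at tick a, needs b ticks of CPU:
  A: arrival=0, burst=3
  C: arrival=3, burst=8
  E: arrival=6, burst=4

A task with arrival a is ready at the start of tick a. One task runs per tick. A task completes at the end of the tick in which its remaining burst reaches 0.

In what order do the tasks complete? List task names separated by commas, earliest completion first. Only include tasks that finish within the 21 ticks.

t=0: L0/L1/L2 = A/-/- → run A
t=1: L0/L1/L2 = A/-/- → run A
t=2: L0/L1/L2 = A/-/- → run A
t=3: L0/L1/L2 = C/-/- → run C
t=4: L0/L1/L2 = C/-/- → run C
t=5: L0/L1/L2 = C/-/- → run C
t=6: L0/L1/L2 = E/C/- → run E
t=7: L0/L1/L2 = E/C/- → run E
t=8: L0/L1/L2 = E/C/- → run E
t=9: L0/L1/L2 = -/CE/- → run C
t=10: L0/L1/L2 = -/CE/- → run C
t=11: L0/L1/L2 = -/CE/- → run C
t=12: L0/L1/L2 = -/CE/- → run C
t=13: L0/L1/L2 = -/CE/- → run C
t=14: L0/L1/L2 = -/E/- → run E
t=15: (idle)
t=16: (idle)
t=17: (idle)
t=18: (idle)
t=19: (idle)
t=20: (idle)

completion order = A, C, E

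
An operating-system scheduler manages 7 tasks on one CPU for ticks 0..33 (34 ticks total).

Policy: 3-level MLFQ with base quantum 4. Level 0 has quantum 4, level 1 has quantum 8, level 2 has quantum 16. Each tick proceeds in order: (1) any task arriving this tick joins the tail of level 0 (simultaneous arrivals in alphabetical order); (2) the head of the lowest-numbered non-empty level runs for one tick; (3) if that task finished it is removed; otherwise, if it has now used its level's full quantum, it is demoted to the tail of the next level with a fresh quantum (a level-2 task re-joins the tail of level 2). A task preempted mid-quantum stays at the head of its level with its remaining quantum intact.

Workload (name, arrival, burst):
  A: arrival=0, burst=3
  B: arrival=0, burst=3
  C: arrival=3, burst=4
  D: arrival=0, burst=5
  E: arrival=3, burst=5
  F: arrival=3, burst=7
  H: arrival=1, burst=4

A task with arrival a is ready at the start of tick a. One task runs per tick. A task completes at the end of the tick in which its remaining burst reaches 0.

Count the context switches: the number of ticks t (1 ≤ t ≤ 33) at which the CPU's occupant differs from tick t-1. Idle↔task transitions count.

t=0: L0/L1/L2 = ABD/-/- → run A
t=1: L0/L1/L2 = ABDH/-/- → run A
t=2: L0/L1/L2 = ABDH/-/- → run A
t=3: L0/L1/L2 = BDHCEF/-/- → run B
t=4: L0/L1/L2 = BDHCEF/-/- → run B
t=5: L0/L1/L2 = BDHCEF/-/- → run B
t=6: L0/L1/L2 = DHCEF/-/- → run D
t=7: L0/L1/L2 = DHCEF/-/- → run D
t=8: L0/L1/L2 = DHCEF/-/- → run D
t=9: L0/L1/L2 = DHCEF/-/- → run D
t=10: L0/L1/L2 = HCEF/D/- → run H
t=11: L0/L1/L2 = HCEF/D/- → run H
t=12: L0/L1/L2 = HCEF/D/- → run H
t=13: L0/L1/L2 = HCEF/D/- → run H
t=14: L0/L1/L2 = CEF/D/- → run C
t=15: L0/L1/L2 = CEF/D/- → run C
t=16: L0/L1/L2 = CEF/D/- → run C
t=17: L0/L1/L2 = CEF/D/- → run C
t=18: L0/L1/L2 = EF/D/- → run E
t=19: L0/L1/L2 = EF/D/- → run E
t=20: L0/L1/L2 = EF/D/- → run E
t=21: L0/L1/L2 = EF/D/- → run E
t=22: L0/L1/L2 = F/DE/- → run F
t=23: L0/L1/L2 = F/DE/- → run F
t=24: L0/L1/L2 = F/DE/- → run F
t=25: L0/L1/L2 = F/DE/- → run F
t=26: L0/L1/L2 = -/DEF/- → run D
t=27: L0/L1/L2 = -/EF/- → run E
t=28: L0/L1/L2 = -/F/- → run F
t=29: L0/L1/L2 = -/F/- → run F
t=30: L0/L1/L2 = -/F/- → run F
t=31: (idle)
t=32: (idle)
t=33: (idle)

context switches = 10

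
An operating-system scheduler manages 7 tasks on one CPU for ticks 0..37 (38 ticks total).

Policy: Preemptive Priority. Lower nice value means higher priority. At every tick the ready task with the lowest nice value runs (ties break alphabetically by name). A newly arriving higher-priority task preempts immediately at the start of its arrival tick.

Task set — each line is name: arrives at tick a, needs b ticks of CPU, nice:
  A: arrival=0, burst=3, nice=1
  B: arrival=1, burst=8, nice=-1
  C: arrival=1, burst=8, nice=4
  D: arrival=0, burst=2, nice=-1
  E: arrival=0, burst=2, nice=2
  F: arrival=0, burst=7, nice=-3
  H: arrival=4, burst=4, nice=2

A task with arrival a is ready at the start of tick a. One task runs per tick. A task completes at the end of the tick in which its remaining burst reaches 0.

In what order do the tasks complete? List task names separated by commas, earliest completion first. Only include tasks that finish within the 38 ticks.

t=0: ready={A,D,E,F} → run F
t=1: ready={A,B,C,D,E,F} → run F
t=2: ready={A,B,C,D,E,F} → run F
t=3: ready={A,B,C,D,E,F} → run F
t=4: ready={A,B,C,D,E,F,H} → run F
t=5: ready={A,B,C,D,E,F,H} → run F
t=6: ready={A,B,C,D,E,F,H} → run F
t=7: ready={A,B,C,D,E,H} → run B
t=8: ready={A,B,C,D,E,H} → run B
t=9: ready={A,B,C,D,E,H} → run B
t=10: ready={A,B,C,D,E,H} → run B
t=11: ready={A,B,C,D,E,H} → run B
t=12: ready={A,B,C,D,E,H} → run B
t=13: ready={A,B,C,D,E,H} → run B
t=14: ready={A,B,C,D,E,H} → run B
t=15: ready={A,C,D,E,H} → run D
t=16: ready={A,C,D,E,H} → run D
t=17: ready={A,C,E,H} → run A
t=18: ready={A,C,E,H} → run A
t=19: ready={A,C,E,H} → run A
t=20: ready={C,E,H} → run E
t=21: ready={C,E,H} → run E
t=22: ready={C,H} → run H
t=23: ready={C,H} → run H
t=24: ready={C,H} → run H
t=25: ready={C,H} → run H
t=26: ready={C} → run C
t=27: ready={C} → run C
t=28: ready={C} → run C
t=29: ready={C} → run C
t=30: ready={C} → run C
t=31: ready={C} → run C
t=32: ready={C} → run C
t=33: ready={C} → run C
t=34: (idle)
t=35: (idle)
t=36: (idle)
t=37: (idle)

completion order = F, B, D, A, E, H, C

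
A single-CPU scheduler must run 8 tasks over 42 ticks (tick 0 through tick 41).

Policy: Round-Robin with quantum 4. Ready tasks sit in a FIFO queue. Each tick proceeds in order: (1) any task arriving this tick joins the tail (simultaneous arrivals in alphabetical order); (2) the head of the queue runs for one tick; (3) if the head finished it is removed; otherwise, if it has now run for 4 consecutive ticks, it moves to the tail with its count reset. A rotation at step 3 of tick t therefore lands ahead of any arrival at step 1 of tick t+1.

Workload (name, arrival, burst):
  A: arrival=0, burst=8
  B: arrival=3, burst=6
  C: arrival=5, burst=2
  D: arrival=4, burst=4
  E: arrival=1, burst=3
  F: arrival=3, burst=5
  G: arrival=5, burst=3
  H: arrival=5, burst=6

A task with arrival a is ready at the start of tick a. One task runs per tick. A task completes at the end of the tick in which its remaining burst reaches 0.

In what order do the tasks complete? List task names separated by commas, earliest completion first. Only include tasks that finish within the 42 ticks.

t=0: queue=[A] q_used=0 → run A
t=1: queue=[A,E] q_used=1 → run A
t=2: queue=[A,E] q_used=2 → run A
t=3: queue=[A,E,B,F] q_used=3 → run A
t=4: queue=[E,B,F,A,D] q_used=0 → run E
t=5: queue=[E,B,F,A,D,C,G,H] q_used=1 → run E
t=6: queue=[E,B,F,A,D,C,G,H] q_used=2 → run E
t=7: queue=[B,F,A,D,C,G,H] q_used=0 → run B
t=8: queue=[B,F,A,D,C,G,H] q_used=1 → run B
t=9: queue=[B,F,A,D,C,G,H] q_used=2 → run B
t=10: queue=[B,F,A,D,C,G,H] q_used=3 → run B
t=11: queue=[F,A,D,C,G,H,B] q_used=0 → run F
t=12: queue=[F,A,D,C,G,H,B] q_used=1 → run F
t=13: queue=[F,A,D,C,G,H,B] q_used=2 → run F
t=14: queue=[F,A,D,C,G,H,B] q_used=3 → run F
t=15: queue=[A,D,C,G,H,B,F] q_used=0 → run A
t=16: queue=[A,D,C,G,H,B,F] q_used=1 → run A
t=17: queue=[A,D,C,G,H,B,F] q_used=2 → run A
t=18: queue=[A,D,C,G,H,B,F] q_used=3 → run A
t=19: queue=[D,C,G,H,B,F] q_used=0 → run D
t=20: queue=[D,C,G,H,B,F] q_used=1 → run D
t=21: queue=[D,C,G,H,B,F] q_used=2 → run D
t=22: queue=[D,C,G,H,B,F] q_used=3 → run D
t=23: queue=[C,G,H,B,F] q_used=0 → run C
t=24: queue=[C,G,H,B,F] q_used=1 → run C
t=25: queue=[G,H,B,F] q_used=0 → run G
t=26: queue=[G,H,B,F] q_used=1 → run G
t=27: queue=[G,H,B,F] q_used=2 → run G
t=28: queue=[H,B,F] q_used=0 → run H
t=29: queue=[H,B,F] q_used=1 → run H
t=30: queue=[H,B,F] q_used=2 → run H
t=31: queue=[H,B,F] q_used=3 → run H
t=32: queue=[B,F,H] q_used=0 → run B
t=33: queue=[B,F,H] q_used=1 → run B
t=34: queue=[F,H] q_used=0 → run F
t=35: queue=[H] q_used=0 → run H
t=36: queue=[H] q_used=1 → run H
t=37: (idle)
t=38: (idle)
t=39: (idle)
t=40: (idle)
t=41: (idle)

completion order = E, A, D, C, G, B, F, H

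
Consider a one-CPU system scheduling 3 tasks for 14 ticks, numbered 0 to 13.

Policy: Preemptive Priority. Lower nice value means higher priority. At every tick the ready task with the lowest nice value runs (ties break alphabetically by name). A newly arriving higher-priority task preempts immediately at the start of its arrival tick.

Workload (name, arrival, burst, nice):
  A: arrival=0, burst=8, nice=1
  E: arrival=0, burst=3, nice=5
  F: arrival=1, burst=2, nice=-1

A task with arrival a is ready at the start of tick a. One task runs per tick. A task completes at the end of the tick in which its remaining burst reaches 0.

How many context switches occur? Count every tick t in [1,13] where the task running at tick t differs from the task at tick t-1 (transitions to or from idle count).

context switches = 4

t=0: ready={A,E} → run A
t=1: ready={A,E,F} → run F
t=2: ready={A,E,F} → run F
t=3: ready={A,E} → run A
t=4: ready={A,E} → run A
t=5: ready={A,E} → run A
t=6: ready={A,E} → run A
t=7: ready={A,E} → run A
t=8: ready={A,E} → run A
t=9: ready={A,E} → run A
t=10: ready={E} → run E
t=11: ready={E} → run E
t=12: ready={E} → run E
t=13: (idle)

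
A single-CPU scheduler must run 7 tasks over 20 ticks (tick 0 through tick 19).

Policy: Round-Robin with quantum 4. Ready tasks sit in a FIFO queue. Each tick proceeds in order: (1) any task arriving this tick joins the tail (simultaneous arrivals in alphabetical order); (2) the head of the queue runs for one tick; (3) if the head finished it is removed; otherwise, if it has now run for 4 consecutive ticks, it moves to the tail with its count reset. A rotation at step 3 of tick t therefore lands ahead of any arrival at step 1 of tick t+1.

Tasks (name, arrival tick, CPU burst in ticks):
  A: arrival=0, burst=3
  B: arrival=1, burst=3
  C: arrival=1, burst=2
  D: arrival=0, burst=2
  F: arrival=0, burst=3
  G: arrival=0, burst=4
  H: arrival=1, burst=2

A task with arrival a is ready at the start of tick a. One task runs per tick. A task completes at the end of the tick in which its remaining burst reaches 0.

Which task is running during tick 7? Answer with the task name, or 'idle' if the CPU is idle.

t=0: queue=[A,D,F,G] q_used=0 → run A
t=1: queue=[A,D,F,G,B,C,H] q_used=1 → run A
t=2: queue=[A,D,F,G,B,C,H] q_used=2 → run A
t=3: queue=[D,F,G,B,C,H] q_used=0 → run D
t=4: queue=[D,F,G,B,C,H] q_used=1 → run D
t=5: queue=[F,G,B,C,H] q_used=0 → run F
t=6: queue=[F,G,B,C,H] q_used=1 → run F
t=7: queue=[F,G,B,C,H] q_used=2 → run F
t=8: queue=[G,B,C,H] q_used=0 → run G
t=9: queue=[G,B,C,H] q_used=1 → run G
t=10: queue=[G,B,C,H] q_used=2 → run G
t=11: queue=[G,B,C,H] q_used=3 → run G
t=12: queue=[B,C,H] q_used=0 → run B
t=13: queue=[B,C,H] q_used=1 → run B
t=14: queue=[B,C,H] q_used=2 → run B
t=15: queue=[C,H] q_used=0 → run C
t=16: queue=[C,H] q_used=1 → run C
t=17: queue=[H] q_used=0 → run H
t=18: queue=[H] q_used=1 → run H
t=19: (idle)

running at tick 7 = F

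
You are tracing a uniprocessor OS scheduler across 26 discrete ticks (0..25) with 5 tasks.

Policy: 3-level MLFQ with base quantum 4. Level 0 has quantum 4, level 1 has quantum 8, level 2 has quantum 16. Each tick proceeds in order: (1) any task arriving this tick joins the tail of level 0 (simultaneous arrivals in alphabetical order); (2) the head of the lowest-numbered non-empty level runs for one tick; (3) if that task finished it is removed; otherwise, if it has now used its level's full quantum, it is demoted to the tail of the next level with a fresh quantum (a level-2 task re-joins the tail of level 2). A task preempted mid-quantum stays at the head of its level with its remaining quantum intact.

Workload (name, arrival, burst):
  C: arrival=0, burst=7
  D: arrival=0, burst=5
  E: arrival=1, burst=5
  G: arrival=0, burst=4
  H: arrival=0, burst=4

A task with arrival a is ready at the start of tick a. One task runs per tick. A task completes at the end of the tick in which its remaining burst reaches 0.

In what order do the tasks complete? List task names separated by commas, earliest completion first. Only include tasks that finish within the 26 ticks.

completion order = G, H, C, D, E

t=0: L0/L1/L2 = CDGH/-/- → run C
t=1: L0/L1/L2 = CDGHE/-/- → run C
t=2: L0/L1/L2 = CDGHE/-/- → run C
t=3: L0/L1/L2 = CDGHE/-/- → run C
t=4: L0/L1/L2 = DGHE/C/- → run D
t=5: L0/L1/L2 = DGHE/C/- → run D
t=6: L0/L1/L2 = DGHE/C/- → run D
t=7: L0/L1/L2 = DGHE/C/- → run D
t=8: L0/L1/L2 = GHE/CD/- → run G
t=9: L0/L1/L2 = GHE/CD/- → run G
t=10: L0/L1/L2 = GHE/CD/- → run G
t=11: L0/L1/L2 = GHE/CD/- → run G
t=12: L0/L1/L2 = HE/CD/- → run H
t=13: L0/L1/L2 = HE/CD/- → run H
t=14: L0/L1/L2 = HE/CD/- → run H
t=15: L0/L1/L2 = HE/CD/- → run H
t=16: L0/L1/L2 = E/CD/- → run E
t=17: L0/L1/L2 = E/CD/- → run E
t=18: L0/L1/L2 = E/CD/- → run E
t=19: L0/L1/L2 = E/CD/- → run E
t=20: L0/L1/L2 = -/CDE/- → run C
t=21: L0/L1/L2 = -/CDE/- → run C
t=22: L0/L1/L2 = -/CDE/- → run C
t=23: L0/L1/L2 = -/DE/- → run D
t=24: L0/L1/L2 = -/E/- → run E
t=25: (idle)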